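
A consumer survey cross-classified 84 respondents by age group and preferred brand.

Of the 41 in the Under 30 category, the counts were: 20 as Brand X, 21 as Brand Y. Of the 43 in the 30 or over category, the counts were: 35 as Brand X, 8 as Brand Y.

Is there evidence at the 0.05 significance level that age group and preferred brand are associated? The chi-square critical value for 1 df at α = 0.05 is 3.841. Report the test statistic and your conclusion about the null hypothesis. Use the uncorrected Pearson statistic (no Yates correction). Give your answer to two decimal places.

Row totals: 41, 43. Column totals: 55, 29. Grand total N = 84.
Expected counts (row total × column total / N):
  Under 30, Brand X: 41×55/84 = 26.845
  Under 30, Brand Y: 41×29/84 = 14.155
  30 or over, Brand X: 43×55/84 = 28.155
  30 or over, Brand Y: 43×29/84 = 14.845
Contributions (O − E)²/E:
  (20 − 26.845)²/26.845 = 1.7454
  (21 − 14.155)²/14.155 = 3.3101
  (35 − 28.155)²/28.155 = 1.6641
  (8 − 14.845)²/14.845 = 3.1562
χ² = 1.7454 + 3.3101 + 1.6641 + 3.1562 = 9.88
df = (2−1)(2−1) = 1. Since 9.88 > 3.841, reject the null hypothesis of independence at α = 0.05.

9.88; reject H₀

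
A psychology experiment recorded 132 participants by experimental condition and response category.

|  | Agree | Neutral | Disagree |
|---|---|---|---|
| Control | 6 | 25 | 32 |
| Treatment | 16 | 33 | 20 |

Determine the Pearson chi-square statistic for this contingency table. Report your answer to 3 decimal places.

Row totals: 63, 69. Column totals: 22, 58, 52. Grand total N = 132.
Expected counts (row total × column total / N):
  Control, Agree: 63×22/132 = 10.5000
  Control, Neutral: 63×58/132 = 27.6818
  Control, Disagree: 63×52/132 = 24.8182
  Treatment, Agree: 69×22/132 = 11.5000
  Treatment, Neutral: 69×58/132 = 30.3182
  Treatment, Disagree: 69×52/132 = 27.1818
Contributions (O − E)²/E:
  (6 − 10.5000)²/10.5000 = 1.9286
  (25 − 27.6818)²/27.6818 = 0.2598
  (32 − 24.8182)²/24.8182 = 2.0782
  (16 − 11.5000)²/11.5000 = 1.7609
  (33 − 30.3182)²/30.3182 = 0.2372
  (20 − 27.1818)²/27.1818 = 1.8975
χ² = 1.9286 + 0.2598 + 2.0782 + 1.7609 + 0.2372 + 1.8975 = 8.162

8.162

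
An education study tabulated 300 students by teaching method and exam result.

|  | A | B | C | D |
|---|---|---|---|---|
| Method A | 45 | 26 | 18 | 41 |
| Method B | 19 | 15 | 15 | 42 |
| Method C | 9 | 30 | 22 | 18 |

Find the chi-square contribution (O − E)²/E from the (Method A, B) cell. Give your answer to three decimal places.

Row total (Method A) = 130; column total (B) = 71; N = 300.
Expected count E = 130 × 71 / 300 = 30.76667.
Contribution = (O − E)²/E = (26 − 30.76667)² / 30.76667 = 0.738.

0.738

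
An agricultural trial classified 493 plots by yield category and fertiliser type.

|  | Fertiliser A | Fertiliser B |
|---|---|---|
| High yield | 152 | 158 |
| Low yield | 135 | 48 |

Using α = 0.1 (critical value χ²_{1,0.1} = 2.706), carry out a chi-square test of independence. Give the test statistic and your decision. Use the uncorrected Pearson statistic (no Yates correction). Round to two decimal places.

28.95; reject H₀

Row totals: 310, 183. Column totals: 287, 206. Grand total N = 493.
Expected counts (row total × column total / N):
  High yield, Fertiliser A: 310×287/493 = 180.467
  High yield, Fertiliser B: 310×206/493 = 129.533
  Low yield, Fertiliser A: 183×287/493 = 106.533
  Low yield, Fertiliser B: 183×206/493 = 76.467
Contributions (O − E)²/E:
  (152 − 180.467)²/180.467 = 4.4904
  (158 − 129.533)²/129.533 = 6.2561
  (135 − 106.533)²/106.533 = 7.6068
  (48 − 76.467)²/76.467 = 10.5976
χ² = 4.4904 + 6.2561 + 7.6068 + 10.5976 = 28.95
df = (2−1)(2−1) = 1. Since 28.95 > 2.706, reject the null hypothesis of independence at α = 0.1.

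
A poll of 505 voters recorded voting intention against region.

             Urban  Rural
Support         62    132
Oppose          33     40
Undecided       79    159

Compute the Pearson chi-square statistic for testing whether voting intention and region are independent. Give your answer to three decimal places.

Row totals: 194, 73, 238. Column totals: 174, 331. Grand total N = 505.
Expected counts (row total × column total / N):
  Support, Urban: 194×174/505 = 66.84356
  Support, Rural: 194×331/505 = 127.15644
  Oppose, Urban: 73×174/505 = 25.15248
  Oppose, Rural: 73×331/505 = 47.84752
  Undecided, Urban: 238×174/505 = 82.00396
  Undecided, Rural: 238×331/505 = 155.99604
Contributions (O − E)²/E:
  (62 − 66.84356)²/66.84356 = 0.3510
  (132 − 127.15644)²/127.15644 = 0.1845
  (33 − 25.15248)²/25.15248 = 2.4484
  (40 − 47.84752)²/47.84752 = 1.2871
  (79 − 82.00396)²/82.00396 = 0.1100
  (159 − 155.99604)²/155.99604 = 0.0578
χ² = 0.3510 + 0.1845 + 2.4484 + 1.2871 + 0.1100 + 0.0578 = 4.439

4.439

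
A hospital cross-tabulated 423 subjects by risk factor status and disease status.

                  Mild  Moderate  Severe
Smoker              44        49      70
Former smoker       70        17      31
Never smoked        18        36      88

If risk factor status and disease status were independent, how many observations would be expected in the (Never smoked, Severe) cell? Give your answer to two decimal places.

Row total (Never smoked) = 142; column total (Severe) = 189; grand total N = 423.
Expected count = (row total × column total) / N = 142 × 189 / 423 = 63.45.

63.45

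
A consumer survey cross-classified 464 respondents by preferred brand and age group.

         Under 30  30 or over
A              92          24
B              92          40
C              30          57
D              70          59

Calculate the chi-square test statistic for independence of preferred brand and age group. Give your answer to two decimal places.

48.81

Row totals: 116, 132, 87, 129. Column totals: 284, 180. Grand total N = 464.
Expected counts (row total × column total / N):
  A, Under 30: 116×284/464 = 71.000
  A, 30 or over: 116×180/464 = 45.000
  B, Under 30: 132×284/464 = 80.793
  B, 30 or over: 132×180/464 = 51.207
  C, Under 30: 87×284/464 = 53.250
  C, 30 or over: 87×180/464 = 33.750
  D, Under 30: 129×284/464 = 78.957
  D, 30 or over: 129×180/464 = 50.043
Contributions (O − E)²/E:
  (92 − 71.000)²/71.000 = 6.2113
  (24 − 45.000)²/45.000 = 9.8000
  (92 − 80.793)²/80.793 = 1.5546
  (40 − 51.207)²/51.207 = 2.4527
  (30 − 53.250)²/53.250 = 10.1514
  (57 − 33.750)²/33.750 = 16.0167
  (70 − 78.957)²/78.957 = 1.0161
  (59 − 50.043)²/50.043 = 1.6032
χ² = 6.2113 + 9.8000 + 1.5546 + 2.4527 + 10.1514 + 16.0167 + 1.0161 + 1.6032 = 48.81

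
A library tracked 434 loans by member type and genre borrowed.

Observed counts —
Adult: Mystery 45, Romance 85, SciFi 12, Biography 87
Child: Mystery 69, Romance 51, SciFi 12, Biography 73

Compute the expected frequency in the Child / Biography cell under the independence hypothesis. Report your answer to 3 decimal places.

Row total (Child) = 205; column total (Biography) = 160; grand total N = 434.
Expected count = (row total × column total) / N = 205 × 160 / 434 = 75.576.

75.576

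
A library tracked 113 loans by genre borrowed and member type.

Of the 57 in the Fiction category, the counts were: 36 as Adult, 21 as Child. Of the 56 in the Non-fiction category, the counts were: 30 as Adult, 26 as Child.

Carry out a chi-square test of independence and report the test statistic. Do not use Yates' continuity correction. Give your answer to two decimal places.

1.07

Row totals: 57, 56. Column totals: 66, 47. Grand total N = 113.
Expected counts (row total × column total / N):
  Fiction, Adult: 57×66/113 = 33.292
  Fiction, Child: 57×47/113 = 23.708
  Non-fiction, Adult: 56×66/113 = 32.708
  Non-fiction, Child: 56×47/113 = 23.292
Contributions (O − E)²/E:
  (36 − 33.292)²/33.292 = 0.2203
  (21 − 23.708)²/23.708 = 0.3093
  (30 − 32.708)²/32.708 = 0.2242
  (26 − 23.292)²/23.292 = 0.3148
χ² = 0.2203 + 0.3093 + 0.2242 + 0.3148 = 1.07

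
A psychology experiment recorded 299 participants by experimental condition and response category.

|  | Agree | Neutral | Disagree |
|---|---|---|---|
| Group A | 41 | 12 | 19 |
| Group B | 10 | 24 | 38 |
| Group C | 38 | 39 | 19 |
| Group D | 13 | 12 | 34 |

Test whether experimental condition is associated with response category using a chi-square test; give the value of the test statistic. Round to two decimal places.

54.83

Row totals: 72, 72, 96, 59. Column totals: 102, 87, 110. Grand total N = 299.
Expected counts (row total × column total / N):
  Group A, Agree: 72×102/299 = 24.562
  Group A, Neutral: 72×87/299 = 20.950
  Group A, Disagree: 72×110/299 = 26.488
  Group B, Agree: 72×102/299 = 24.562
  Group B, Neutral: 72×87/299 = 20.950
  Group B, Disagree: 72×110/299 = 26.488
  Group C, Agree: 96×102/299 = 32.749
  Group C, Neutral: 96×87/299 = 27.933
  Group C, Disagree: 96×110/299 = 35.318
  Group D, Agree: 59×102/299 = 20.127
  Group D, Neutral: 59×87/299 = 17.167
  Group D, Disagree: 59×110/299 = 21.706
Contributions (O − E)²/E:
  (41 − 24.562)²/24.562 = 11.0011
  (12 − 20.950)²/20.950 = 3.8235
  (19 − 26.488)²/26.488 = 2.1168
  (10 − 24.562)²/24.562 = 8.6333
  (24 − 20.950)²/20.950 = 0.4440
  (38 − 26.488)²/26.488 = 5.0033
  (38 − 32.749)²/32.749 = 0.8419
  (39 − 27.933)²/27.933 = 4.3847
  (19 − 35.318)²/35.318 = 7.5394
  (13 − 20.127)²/20.127 = 2.5237
  (12 − 17.167)²/17.167 = 1.5552
  (34 − 21.706)²/21.706 = 6.9632
χ² = 11.0011 + 3.8235 + 2.1168 + 8.6333 + 0.4440 + 5.0033 + 0.8419 + 4.3847 + 7.5394 + 2.5237 + 1.5552 + 6.9632 = 54.83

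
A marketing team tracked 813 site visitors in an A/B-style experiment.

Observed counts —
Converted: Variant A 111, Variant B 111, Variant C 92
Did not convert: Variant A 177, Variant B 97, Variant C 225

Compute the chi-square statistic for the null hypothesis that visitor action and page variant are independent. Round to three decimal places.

31.397

Row totals: 314, 499. Column totals: 288, 208, 317. Grand total N = 813.
Expected counts (row total × column total / N):
  Converted, Variant A: 314×288/813 = 111.2325
  Converted, Variant B: 314×208/813 = 80.3346
  Converted, Variant C: 314×317/813 = 122.4330
  Did not convert, Variant A: 499×288/813 = 176.7675
  Did not convert, Variant B: 499×208/813 = 127.6654
  Did not convert, Variant C: 499×317/813 = 194.5670
Contributions (O − E)²/E:
  (111 − 111.2325)²/111.2325 = 0.0005
  (111 − 80.3346)²/80.3346 = 11.7056
  (92 − 122.4330)²/122.4330 = 7.5647
  (177 − 176.7675)²/176.7675 = 0.0003
  (97 − 127.6654)²/127.6654 = 7.3659
  (225 − 194.5670)²/194.5670 = 4.7601
χ² = 0.0005 + 11.7056 + 7.5647 + 0.0003 + 7.3659 + 4.7601 = 31.397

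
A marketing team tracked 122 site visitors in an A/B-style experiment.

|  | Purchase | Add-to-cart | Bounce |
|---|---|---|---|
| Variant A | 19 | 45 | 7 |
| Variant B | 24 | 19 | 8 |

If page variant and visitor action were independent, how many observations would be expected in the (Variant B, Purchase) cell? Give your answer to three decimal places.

Row total (Variant B) = 51; column total (Purchase) = 43; grand total N = 122.
Expected count = (row total × column total) / N = 51 × 43 / 122 = 17.975.

17.975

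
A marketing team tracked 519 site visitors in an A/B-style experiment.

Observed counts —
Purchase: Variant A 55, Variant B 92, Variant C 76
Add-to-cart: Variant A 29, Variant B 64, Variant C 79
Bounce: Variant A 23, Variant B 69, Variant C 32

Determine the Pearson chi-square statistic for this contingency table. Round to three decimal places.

17.763

Row totals: 223, 172, 124. Column totals: 107, 225, 187. Grand total N = 519.
Expected counts (row total × column total / N):
  Purchase, Variant A: 223×107/519 = 45.9750
  Purchase, Variant B: 223×225/519 = 96.6763
  Purchase, Variant C: 223×187/519 = 80.3487
  Add-to-cart, Variant A: 172×107/519 = 35.4605
  Add-to-cart, Variant B: 172×225/519 = 74.5665
  Add-to-cart, Variant C: 172×187/519 = 61.9730
  Bounce, Variant A: 124×107/519 = 25.5645
  Bounce, Variant B: 124×225/519 = 53.7572
  Bounce, Variant C: 124×187/519 = 44.6782
Contributions (O − E)²/E:
  (55 − 45.9750)²/45.9750 = 1.7716
  (92 − 96.6763)²/96.6763 = 0.2262
  (76 − 80.3487)²/80.3487 = 0.2354
  (29 − 35.4605)²/35.4605 = 1.1770
  (64 − 74.5665)²/74.5665 = 1.4973
  (79 − 61.9730)²/61.9730 = 4.6781
  (23 − 25.5645)²/25.5645 = 0.2573
  (69 − 53.7572)²/53.7572 = 4.3221
  (32 − 44.6782)²/44.6782 = 3.5977
χ² = 1.7716 + 0.2262 + 0.2354 + 1.1770 + 1.4973 + 4.6781 + 0.2573 + 4.3221 + 3.5977 = 17.763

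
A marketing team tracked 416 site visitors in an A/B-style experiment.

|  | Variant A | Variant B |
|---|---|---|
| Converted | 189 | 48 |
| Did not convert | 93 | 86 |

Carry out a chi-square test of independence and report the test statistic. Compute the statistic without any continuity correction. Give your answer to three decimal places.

Row totals: 237, 179. Column totals: 282, 134. Grand total N = 416.
Expected counts (row total × column total / N):
  Converted, Variant A: 237×282/416 = 160.6587
  Converted, Variant B: 237×134/416 = 76.3413
  Did not convert, Variant A: 179×282/416 = 121.3413
  Did not convert, Variant B: 179×134/416 = 57.6587
Contributions (O − E)²/E:
  (189 − 160.6587)²/160.6587 = 4.9996
  (48 − 76.3413)²/76.3413 = 10.5216
  (93 − 121.3413)²/121.3413 = 6.6196
  (86 − 57.6587)²/57.6587 = 13.9308
χ² = 4.9996 + 10.5216 + 6.6196 + 13.9308 = 36.072

36.072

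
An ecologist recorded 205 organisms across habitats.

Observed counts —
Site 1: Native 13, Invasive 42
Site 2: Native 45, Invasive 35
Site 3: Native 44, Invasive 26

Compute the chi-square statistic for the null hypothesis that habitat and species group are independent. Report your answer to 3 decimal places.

Row totals: 55, 80, 70. Column totals: 102, 103. Grand total N = 205.
Expected counts (row total × column total / N):
  Site 1, Native: 55×102/205 = 27.3659
  Site 1, Invasive: 55×103/205 = 27.6341
  Site 2, Native: 80×102/205 = 39.8049
  Site 2, Invasive: 80×103/205 = 40.1951
  Site 3, Native: 70×102/205 = 34.8293
  Site 3, Invasive: 70×103/205 = 35.1707
Contributions (O − E)²/E:
  (13 − 27.3659)²/27.3659 = 7.5415
  (42 − 27.6341)²/27.6341 = 7.4683
  (45 − 39.8049)²/39.8049 = 0.6780
  (35 − 40.1951)²/40.1951 = 0.6715
  (44 − 34.8293)²/34.8293 = 2.4147
  (26 − 35.1707)²/35.1707 = 2.3912
χ² = 7.5415 + 7.4683 + 0.6780 + 0.6715 + 2.4147 + 2.3912 = 21.165

21.165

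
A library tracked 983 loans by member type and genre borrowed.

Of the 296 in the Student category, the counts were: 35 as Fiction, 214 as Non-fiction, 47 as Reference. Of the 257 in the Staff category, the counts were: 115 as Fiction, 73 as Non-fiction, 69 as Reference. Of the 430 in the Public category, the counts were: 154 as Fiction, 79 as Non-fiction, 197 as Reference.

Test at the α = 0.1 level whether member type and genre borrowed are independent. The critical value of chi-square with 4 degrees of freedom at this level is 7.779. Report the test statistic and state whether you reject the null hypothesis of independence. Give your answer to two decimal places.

Row totals: 296, 257, 430. Column totals: 304, 366, 313. Grand total N = 983.
Expected counts (row total × column total / N):
  Student, Fiction: 296×304/983 = 91.54018
  Student, Non-fiction: 296×366/983 = 110.20956
  Student, Reference: 296×313/983 = 94.25025
  Staff, Fiction: 257×304/983 = 79.47915
  Staff, Non-fiction: 257×366/983 = 95.68871
  Staff, Reference: 257×313/983 = 81.83215
  Public, Fiction: 430×304/983 = 132.98067
  Public, Non-fiction: 430×366/983 = 160.10173
  Public, Reference: 430×313/983 = 136.91760
Contributions (O − E)²/E:
  (35 − 91.54018)²/91.54018 = 34.9223
  (214 − 110.20956)²/110.20956 = 97.7452
  (47 − 94.25025)²/94.25025 = 23.6879
  (115 − 79.47915)²/79.47915 = 15.8750
  (73 − 95.68871)²/95.68871 = 5.3797
  (69 − 81.83215)²/81.83215 = 2.0122
  (154 − 132.98067)²/132.98067 = 3.3224
  (79 − 160.10173)²/160.10173 = 41.0832
  (197 − 136.91760)²/136.91760 = 26.3655
χ² = 34.9223 + 97.7452 + 23.6879 + 15.8750 + 5.3797 + 2.0122 + 3.3224 + 41.0832 + 26.3655 = 250.39
df = (3−1)(3−1) = 4. Since 250.39 > 7.779, reject the null hypothesis of independence at α = 0.1.

250.39; reject H₀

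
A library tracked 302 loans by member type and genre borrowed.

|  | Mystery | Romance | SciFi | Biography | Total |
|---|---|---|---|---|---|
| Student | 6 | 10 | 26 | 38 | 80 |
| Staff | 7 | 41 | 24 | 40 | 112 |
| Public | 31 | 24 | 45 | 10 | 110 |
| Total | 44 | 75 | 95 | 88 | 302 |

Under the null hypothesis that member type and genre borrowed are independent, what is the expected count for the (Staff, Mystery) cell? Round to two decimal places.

Row total (Staff) = 112; column total (Mystery) = 44; grand total N = 302.
Expected count = (row total × column total) / N = 112 × 44 / 302 = 16.32.

16.32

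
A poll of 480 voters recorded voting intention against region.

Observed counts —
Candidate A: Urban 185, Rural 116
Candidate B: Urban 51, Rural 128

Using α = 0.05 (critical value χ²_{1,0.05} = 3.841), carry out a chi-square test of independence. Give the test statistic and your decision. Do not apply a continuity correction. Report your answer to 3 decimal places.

Row totals: 301, 179. Column totals: 236, 244. Grand total N = 480.
Expected counts (row total × column total / N):
  Candidate A, Urban: 301×236/480 = 147.9917
  Candidate A, Rural: 301×244/480 = 153.0083
  Candidate B, Urban: 179×236/480 = 88.0083
  Candidate B, Rural: 179×244/480 = 90.9917
Contributions (O − E)²/E:
  (185 − 147.9917)²/147.9917 = 9.2547
  (116 − 153.0083)²/153.0083 = 8.9512
  (51 − 88.0083)²/88.0083 = 15.5623
  (128 − 90.9917)²/90.9917 = 15.0521
χ² = 9.2547 + 8.9512 + 15.5623 + 15.0521 = 48.820
df = (2−1)(2−1) = 1. Since 48.820 > 3.841, reject the null hypothesis of independence at α = 0.05.

48.820; reject H₀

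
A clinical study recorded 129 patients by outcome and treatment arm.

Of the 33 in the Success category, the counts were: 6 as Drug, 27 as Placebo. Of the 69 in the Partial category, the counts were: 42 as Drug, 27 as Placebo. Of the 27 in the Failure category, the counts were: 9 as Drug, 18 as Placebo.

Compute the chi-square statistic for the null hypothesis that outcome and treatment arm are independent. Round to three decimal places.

18.125

Row totals: 33, 69, 27. Column totals: 57, 72. Grand total N = 129.
Expected counts (row total × column total / N):
  Success, Drug: 33×57/129 = 14.581395
  Success, Placebo: 33×72/129 = 18.418605
  Partial, Drug: 69×57/129 = 30.488372
  Partial, Placebo: 69×72/129 = 38.511628
  Failure, Drug: 27×57/129 = 11.930233
  Failure, Placebo: 27×72/129 = 15.069767
Contributions (O − E)²/E:
  (6 − 14.581395)²/14.581395 = 5.0503
  (27 − 18.418605)²/18.418605 = 3.9981
  (42 − 30.488372)²/30.488372 = 4.3465
  (27 − 38.511628)²/38.511628 = 3.4410
  (9 − 11.930233)²/11.930233 = 0.7197
  (18 − 15.069767)²/15.069767 = 0.5698
χ² = 5.0503 + 3.9981 + 4.3465 + 3.4410 + 0.7197 + 0.5698 = 18.125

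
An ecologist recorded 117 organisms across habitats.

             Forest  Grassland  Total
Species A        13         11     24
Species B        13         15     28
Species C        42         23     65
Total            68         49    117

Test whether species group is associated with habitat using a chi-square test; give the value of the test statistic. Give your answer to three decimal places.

Grand total N = 117.
Expected counts (row total × column total / N):
  Species A, Forest: 24×68/117 = 13.9487
  Species A, Grassland: 24×49/117 = 10.0513
  Species B, Forest: 28×68/117 = 16.2735
  Species B, Grassland: 28×49/117 = 11.7265
  Species C, Forest: 65×68/117 = 37.7778
  Species C, Grassland: 65×49/117 = 27.2222
Contributions (O − E)²/E:
  (13 − 13.9487)²/13.9487 = 0.0645
  (11 − 10.0513)²/10.0513 = 0.0895
  (13 − 16.2735)²/16.2735 = 0.6585
  (15 − 11.7265)²/11.7265 = 0.9138
  (42 − 37.7778)²/37.7778 = 0.4719
  (23 − 27.2222)²/27.2222 = 0.6549
χ² = 0.0645 + 0.0895 + 0.6585 + 0.9138 + 0.4719 + 0.6549 = 2.853

2.853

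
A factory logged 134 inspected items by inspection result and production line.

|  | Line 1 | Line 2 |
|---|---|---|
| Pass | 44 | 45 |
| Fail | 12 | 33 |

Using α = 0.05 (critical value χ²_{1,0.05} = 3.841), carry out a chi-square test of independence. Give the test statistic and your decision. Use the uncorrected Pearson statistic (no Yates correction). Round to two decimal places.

6.37; reject H₀

Row totals: 89, 45. Column totals: 56, 78. Grand total N = 134.
Expected counts (row total × column total / N):
  Pass, Line 1: 89×56/134 = 37.194
  Pass, Line 2: 89×78/134 = 51.806
  Fail, Line 1: 45×56/134 = 18.806
  Fail, Line 2: 45×78/134 = 26.194
Contributions (O − E)²/E:
  (44 − 37.194)²/37.194 = 1.2454
  (45 − 51.806)²/51.806 = 0.8941
  (12 − 18.806)²/18.806 = 2.4631
  (33 − 26.194)²/26.194 = 1.7684
χ² = 1.2454 + 0.8941 + 2.4631 + 1.7684 = 6.37
df = (2−1)(2−1) = 1. Since 6.37 > 3.841, reject the null hypothesis of independence at α = 0.05.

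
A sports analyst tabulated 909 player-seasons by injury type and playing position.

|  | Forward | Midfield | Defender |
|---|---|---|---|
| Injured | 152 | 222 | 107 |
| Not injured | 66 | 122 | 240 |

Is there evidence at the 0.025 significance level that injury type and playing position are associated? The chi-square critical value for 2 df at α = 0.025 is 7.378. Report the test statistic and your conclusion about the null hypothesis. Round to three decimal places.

Row totals: 481, 428. Column totals: 218, 344, 347. Grand total N = 909.
Expected counts (row total × column total / N):
  Injured, Forward: 481×218/909 = 115.35534
  Injured, Midfield: 481×344/909 = 182.02860
  Injured, Defender: 481×347/909 = 183.61606
  Not injured, Forward: 428×218/909 = 102.64466
  Not injured, Midfield: 428×344/909 = 161.97140
  Not injured, Defender: 428×347/909 = 163.38394
Contributions (O − E)²/E:
  (152 − 115.35534)²/115.35534 = 11.6408
  (222 − 182.02860)²/182.02860 = 8.7773
  (107 − 183.61606)²/183.61606 = 31.9690
  (66 − 102.64466)²/102.64466 = 13.0823
  (122 − 161.97140)²/161.97140 = 9.8642
  (240 − 163.38394)²/163.38394 = 35.9278
χ² = 11.6408 + 8.7773 + 31.9690 + 13.0823 + 9.8642 + 35.9278 = 111.261
df = (2−1)(3−1) = 2. Since 111.261 > 7.378, reject the null hypothesis of independence at α = 0.025.

111.261; reject H₀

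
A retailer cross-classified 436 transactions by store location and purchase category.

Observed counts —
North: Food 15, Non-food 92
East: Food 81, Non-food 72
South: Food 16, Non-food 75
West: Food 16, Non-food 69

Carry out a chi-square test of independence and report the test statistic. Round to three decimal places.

Row totals: 107, 153, 91, 85. Column totals: 128, 308. Grand total N = 436.
Expected counts (row total × column total / N):
  North, Food: 107×128/436 = 31.41284
  North, Non-food: 107×308/436 = 75.58716
  East, Food: 153×128/436 = 44.91743
  East, Non-food: 153×308/436 = 108.08257
  South, Food: 91×128/436 = 26.71560
  South, Non-food: 91×308/436 = 64.28440
  West, Food: 85×128/436 = 24.95413
  West, Non-food: 85×308/436 = 60.04587
Contributions (O − E)²/E:
  (15 − 31.41284)²/31.41284 = 8.5755
  (92 − 75.58716)²/75.58716 = 3.5639
  (81 − 44.91743)²/44.91743 = 28.9854
  (72 − 108.08257)²/108.08257 = 12.0459
  (16 − 26.71560)²/26.71560 = 4.2980
  (75 − 64.28440)²/64.28440 = 1.7862
  (16 − 24.95413)²/24.95413 = 3.2130
  (69 − 60.04587)²/60.04587 = 1.3353
χ² = 8.5755 + 3.5639 + 28.9854 + 12.0459 + 4.2980 + 1.7862 + 3.2130 + 1.3353 = 63.803

63.803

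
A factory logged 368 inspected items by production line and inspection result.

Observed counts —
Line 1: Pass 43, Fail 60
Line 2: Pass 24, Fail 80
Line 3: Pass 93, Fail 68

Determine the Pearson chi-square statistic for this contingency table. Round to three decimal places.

31.110

Row totals: 103, 104, 161. Column totals: 160, 208. Grand total N = 368.
Expected counts (row total × column total / N):
  Line 1, Pass: 103×160/368 = 44.7826
  Line 1, Fail: 103×208/368 = 58.2174
  Line 2, Pass: 104×160/368 = 45.2174
  Line 2, Fail: 104×208/368 = 58.7826
  Line 3, Pass: 161×160/368 = 70.0000
  Line 3, Fail: 161×208/368 = 91.0000
Contributions (O − E)²/E:
  (43 − 44.7826)²/44.7826 = 0.0710
  (60 − 58.2174)²/58.2174 = 0.0546
  (24 − 45.2174)²/45.2174 = 9.9559
  (80 − 58.7826)²/58.7826 = 7.6584
  (93 − 70.0000)²/70.0000 = 7.5571
  (68 − 91.0000)²/91.0000 = 5.8132
χ² = 0.0710 + 0.0546 + 9.9559 + 7.6584 + 7.5571 + 5.8132 = 31.110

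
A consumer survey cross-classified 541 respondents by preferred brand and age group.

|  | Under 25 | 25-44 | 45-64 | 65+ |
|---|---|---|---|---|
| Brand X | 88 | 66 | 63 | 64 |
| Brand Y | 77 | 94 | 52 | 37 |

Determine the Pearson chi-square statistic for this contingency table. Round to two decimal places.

13.11

Row totals: 281, 260. Column totals: 165, 160, 115, 101. Grand total N = 541.
Expected counts (row total × column total / N):
  Brand X, Under 25: 281×165/541 = 85.7024
  Brand X, 25-44: 281×160/541 = 83.1054
  Brand X, 45-64: 281×115/541 = 59.7320
  Brand X, 65+: 281×101/541 = 52.4603
  Brand Y, Under 25: 260×165/541 = 79.2976
  Brand Y, 25-44: 260×160/541 = 76.8946
  Brand Y, 45-64: 260×115/541 = 55.2680
  Brand Y, 65+: 260×101/541 = 48.5397
Contributions (O − E)²/E:
  (88 − 85.7024)²/85.7024 = 0.0616
  (66 − 83.1054)²/83.1054 = 3.5208
  (63 − 59.7320)²/59.7320 = 0.1788
  (64 − 52.4603)²/52.4603 = 2.5384
  (77 − 79.2976)²/79.2976 = 0.0666
  (94 − 76.8946)²/76.8946 = 3.8051
  (52 − 55.2680)²/55.2680 = 0.1932
  (37 − 48.5397)²/48.5397 = 2.7434
χ² = 0.0616 + 3.5208 + 0.1788 + 2.5384 + 0.0666 + 3.8051 + 0.1932 + 2.7434 = 13.11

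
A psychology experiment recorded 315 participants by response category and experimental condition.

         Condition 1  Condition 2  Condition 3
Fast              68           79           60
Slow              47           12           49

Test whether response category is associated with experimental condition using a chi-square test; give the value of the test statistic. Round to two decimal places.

25.70

Row totals: 207, 108. Column totals: 115, 91, 109. Grand total N = 315.
Expected counts (row total × column total / N):
  Fast, Condition 1: 207×115/315 = 75.571
  Fast, Condition 2: 207×91/315 = 59.800
  Fast, Condition 3: 207×109/315 = 71.629
  Slow, Condition 1: 108×115/315 = 39.429
  Slow, Condition 2: 108×91/315 = 31.200
  Slow, Condition 3: 108×109/315 = 37.371
Contributions (O − E)²/E:
  (68 − 75.571)²/75.571 = 0.7585
  (79 − 59.800)²/59.800 = 6.1645
  (60 − 71.629)²/71.629 = 1.8880
  (47 − 39.429)²/39.429 = 1.4538
  (12 − 31.200)²/31.200 = 11.8154
  (49 − 37.371)²/37.371 = 3.6187
χ² = 0.7585 + 6.1645 + 1.8880 + 1.4538 + 11.8154 + 3.6187 = 25.70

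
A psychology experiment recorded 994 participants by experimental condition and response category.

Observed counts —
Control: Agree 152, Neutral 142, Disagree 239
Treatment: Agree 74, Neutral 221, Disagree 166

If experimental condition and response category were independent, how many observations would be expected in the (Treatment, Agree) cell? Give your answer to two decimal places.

Row total (Treatment) = 461; column total (Agree) = 226; grand total N = 994.
Expected count = (row total × column total) / N = 461 × 226 / 994 = 104.81.

104.81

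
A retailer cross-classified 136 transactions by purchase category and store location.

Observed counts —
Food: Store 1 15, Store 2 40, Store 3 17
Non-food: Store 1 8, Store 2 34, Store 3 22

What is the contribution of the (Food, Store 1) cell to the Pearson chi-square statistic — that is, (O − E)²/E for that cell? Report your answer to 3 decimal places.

Row total (Food) = 72; column total (Store 1) = 23; N = 136.
Expected count E = 72 × 23 / 136 = 12.1765.
Contribution = (O − E)²/E = (15 − 12.1765)² / 12.1765 = 0.655.

0.655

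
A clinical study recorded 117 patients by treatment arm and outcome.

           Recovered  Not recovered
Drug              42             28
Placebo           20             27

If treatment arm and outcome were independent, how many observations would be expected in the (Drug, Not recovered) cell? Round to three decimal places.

Row total (Drug) = 70; column total (Not recovered) = 55; grand total N = 117.
Expected count = (row total × column total) / N = 70 × 55 / 117 = 32.906.

32.906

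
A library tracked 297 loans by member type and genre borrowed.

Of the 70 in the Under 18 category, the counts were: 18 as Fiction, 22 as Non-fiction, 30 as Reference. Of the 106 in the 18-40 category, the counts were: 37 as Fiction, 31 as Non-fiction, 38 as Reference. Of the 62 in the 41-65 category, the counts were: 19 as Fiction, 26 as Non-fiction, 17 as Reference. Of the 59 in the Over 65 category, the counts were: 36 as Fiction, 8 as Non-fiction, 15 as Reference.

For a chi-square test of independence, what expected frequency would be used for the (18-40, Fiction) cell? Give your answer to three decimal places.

39.259

Row total (18-40) = 106; column total (Fiction) = 110; grand total N = 297.
Expected count = (row total × column total) / N = 106 × 110 / 297 = 39.259.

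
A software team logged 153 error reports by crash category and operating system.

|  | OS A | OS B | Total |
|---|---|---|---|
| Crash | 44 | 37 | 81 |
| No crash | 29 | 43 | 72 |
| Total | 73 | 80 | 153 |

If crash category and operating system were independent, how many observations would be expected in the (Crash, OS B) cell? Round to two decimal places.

Row total (Crash) = 81; column total (OS B) = 80; grand total N = 153.
Expected count = (row total × column total) / N = 81 × 80 / 153 = 42.35.

42.35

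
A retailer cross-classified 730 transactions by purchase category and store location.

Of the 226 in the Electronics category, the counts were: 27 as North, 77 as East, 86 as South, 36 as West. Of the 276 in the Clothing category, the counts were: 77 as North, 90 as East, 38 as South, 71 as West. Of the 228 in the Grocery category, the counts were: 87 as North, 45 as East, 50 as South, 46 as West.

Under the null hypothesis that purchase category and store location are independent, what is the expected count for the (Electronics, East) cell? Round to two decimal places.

65.63

Row total (Electronics) = 226; column total (East) = 212; grand total N = 730.
Expected count = (row total × column total) / N = 226 × 212 / 730 = 65.63.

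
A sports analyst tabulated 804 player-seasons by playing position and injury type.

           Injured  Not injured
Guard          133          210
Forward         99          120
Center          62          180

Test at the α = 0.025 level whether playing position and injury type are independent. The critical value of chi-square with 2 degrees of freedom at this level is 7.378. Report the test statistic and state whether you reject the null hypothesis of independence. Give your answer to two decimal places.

20.27; reject H₀

Row totals: 343, 219, 242. Column totals: 294, 510. Grand total N = 804.
Expected counts (row total × column total / N):
  Guard, Injured: 343×294/804 = 125.425
  Guard, Not injured: 343×510/804 = 217.575
  Forward, Injured: 219×294/804 = 80.082
  Forward, Not injured: 219×510/804 = 138.918
  Center, Injured: 242×294/804 = 88.493
  Center, Not injured: 242×510/804 = 153.507
Contributions (O − E)²/E:
  (133 − 125.425)²/125.425 = 0.4575
  (210 − 217.575)²/217.575 = 0.2637
  (99 − 80.082)²/80.082 = 4.4691
  (120 − 138.918)²/138.918 = 2.5763
  (62 − 88.493)²/88.493 = 7.9315
  (180 − 153.507)²/153.507 = 4.5723
χ² = 0.4575 + 0.2637 + 4.4691 + 2.5763 + 7.9315 + 4.5723 = 20.27
df = (3−1)(2−1) = 2. Since 20.27 > 7.378, reject the null hypothesis of independence at α = 0.025.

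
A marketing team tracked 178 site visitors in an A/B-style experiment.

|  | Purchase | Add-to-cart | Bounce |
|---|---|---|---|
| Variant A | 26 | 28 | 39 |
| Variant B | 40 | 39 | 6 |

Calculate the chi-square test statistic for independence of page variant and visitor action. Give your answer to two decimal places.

Row totals: 93, 85. Column totals: 66, 67, 45. Grand total N = 178.
Expected counts (row total × column total / N):
  Variant A, Purchase: 93×66/178 = 34.4831
  Variant A, Add-to-cart: 93×67/178 = 35.0056
  Variant A, Bounce: 93×45/178 = 23.5112
  Variant B, Purchase: 85×66/178 = 31.5169
  Variant B, Add-to-cart: 85×67/178 = 31.9944
  Variant B, Bounce: 85×45/178 = 21.4888
Contributions (O − E)²/E:
  (26 − 34.4831)²/34.4831 = 2.0869
  (28 − 35.0056)²/35.0056 = 1.4020
  (39 − 23.5112)²/23.5112 = 10.2038
  (40 − 31.5169)²/31.5169 = 2.2833
  (39 − 31.9944)²/31.9944 = 1.5340
  (6 − 21.4888)²/21.4888 = 11.1641
χ² = 2.0869 + 1.4020 + 10.2038 + 2.2833 + 1.5340 + 11.1641 = 28.67

28.67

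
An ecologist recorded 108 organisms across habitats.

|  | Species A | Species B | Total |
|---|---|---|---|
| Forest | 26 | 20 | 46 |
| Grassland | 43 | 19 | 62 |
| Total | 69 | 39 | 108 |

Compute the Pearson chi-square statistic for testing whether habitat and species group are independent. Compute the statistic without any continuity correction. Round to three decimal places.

Grand total N = 108.
Expected counts (row total × column total / N):
  Forest, Species A: 46×69/108 = 29.3889
  Forest, Species B: 46×39/108 = 16.6111
  Grassland, Species A: 62×69/108 = 39.6111
  Grassland, Species B: 62×39/108 = 22.3889
Contributions (O − E)²/E:
  (26 − 29.3889)²/29.3889 = 0.3908
  (20 − 16.6111)²/16.6111 = 0.6914
  (43 − 39.6111)²/39.6111 = 0.2899
  (19 − 22.3889)²/22.3889 = 0.5130
χ² = 0.3908 + 0.6914 + 0.2899 + 0.5130 = 1.885

1.885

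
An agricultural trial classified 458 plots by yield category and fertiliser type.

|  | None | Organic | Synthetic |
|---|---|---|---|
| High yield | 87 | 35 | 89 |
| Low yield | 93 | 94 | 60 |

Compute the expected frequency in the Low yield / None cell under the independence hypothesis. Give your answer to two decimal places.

97.07

Row total (Low yield) = 247; column total (None) = 180; grand total N = 458.
Expected count = (row total × column total) / N = 247 × 180 / 458 = 97.07.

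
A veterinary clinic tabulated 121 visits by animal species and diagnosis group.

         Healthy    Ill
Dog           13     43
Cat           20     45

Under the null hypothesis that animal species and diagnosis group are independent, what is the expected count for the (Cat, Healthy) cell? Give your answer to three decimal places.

17.727

Row total (Cat) = 65; column total (Healthy) = 33; grand total N = 121.
Expected count = (row total × column total) / N = 65 × 33 / 121 = 17.727.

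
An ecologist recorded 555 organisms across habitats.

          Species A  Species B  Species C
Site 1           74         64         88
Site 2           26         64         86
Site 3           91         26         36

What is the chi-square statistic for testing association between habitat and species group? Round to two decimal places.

72.96

Row totals: 226, 176, 153. Column totals: 191, 154, 210. Grand total N = 555.
Expected counts (row total × column total / N):
  Site 1, Species A: 226×191/555 = 77.777
  Site 1, Species B: 226×154/555 = 62.710
  Site 1, Species C: 226×210/555 = 85.514
  Site 2, Species A: 176×191/555 = 60.569
  Site 2, Species B: 176×154/555 = 48.836
  Site 2, Species C: 176×210/555 = 66.595
  Site 3, Species A: 153×191/555 = 52.654
  Site 3, Species B: 153×154/555 = 42.454
  Site 3, Species C: 153×210/555 = 57.892
Contributions (O − E)²/E:
  (74 − 77.777)²/77.777 = 0.1834
  (64 − 62.710)²/62.710 = 0.0265
  (88 − 85.514)²/85.514 = 0.0723
  (26 − 60.569)²/60.569 = 19.7298
  (64 − 48.836)²/48.836 = 4.7086
  (86 − 66.595)²/66.595 = 5.6544
  (91 − 52.654)²/52.654 = 27.9260
  (26 − 42.454)²/42.454 = 6.3771
  (36 − 57.892)²/57.892 = 8.2785
χ² = 0.1834 + 0.0265 + 0.0723 + 19.7298 + 4.7086 + 5.6544 + 27.9260 + 6.3771 + 8.2785 = 72.96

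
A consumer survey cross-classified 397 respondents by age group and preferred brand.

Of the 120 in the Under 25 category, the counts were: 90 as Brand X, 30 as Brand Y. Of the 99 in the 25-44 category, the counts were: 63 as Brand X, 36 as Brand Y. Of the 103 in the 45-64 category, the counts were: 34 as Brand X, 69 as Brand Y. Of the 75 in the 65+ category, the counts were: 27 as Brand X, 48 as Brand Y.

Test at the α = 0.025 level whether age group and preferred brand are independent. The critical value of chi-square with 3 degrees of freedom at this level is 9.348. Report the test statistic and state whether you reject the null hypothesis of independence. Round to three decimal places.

Row totals: 120, 99, 103, 75. Column totals: 214, 183. Grand total N = 397.
Expected counts (row total × column total / N):
  Under 25, Brand X: 120×214/397 = 64.68514
  Under 25, Brand Y: 120×183/397 = 55.31486
  25-44, Brand X: 99×214/397 = 53.36524
  25-44, Brand Y: 99×183/397 = 45.63476
  45-64, Brand X: 103×214/397 = 55.52141
  45-64, Brand Y: 103×183/397 = 47.47859
  65+, Brand X: 75×214/397 = 40.42821
  65+, Brand Y: 75×183/397 = 34.57179
Contributions (O − E)²/E:
  (90 − 64.68514)²/64.68514 = 9.9071
  (30 − 55.31486)²/55.31486 = 11.5854
  (63 − 53.36524)²/53.36524 = 1.7395
  (36 − 45.63476)²/45.63476 = 2.0342
  (34 − 55.52141)²/55.52141 = 8.3422
  (69 − 47.47859)²/47.47859 = 9.7554
  (27 − 40.42821)²/40.42821 = 4.4602
  (48 − 34.57179)²/34.57179 = 5.2157
χ² = 9.9071 + 11.5854 + 1.7395 + 2.0342 + 8.3422 + 9.7554 + 4.4602 + 5.2157 = 53.040
df = (4−1)(2−1) = 3. Since 53.040 > 9.348, reject the null hypothesis of independence at α = 0.025.

53.040; reject H₀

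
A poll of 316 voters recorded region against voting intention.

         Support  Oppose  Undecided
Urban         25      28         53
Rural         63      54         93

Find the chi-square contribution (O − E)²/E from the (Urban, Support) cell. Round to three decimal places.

0.692

Row total (Urban) = 106; column total (Support) = 88; N = 316.
Expected count E = 106 × 88 / 316 = 29.5190.
Contribution = (O − E)²/E = (25 − 29.5190)² / 29.5190 = 0.692.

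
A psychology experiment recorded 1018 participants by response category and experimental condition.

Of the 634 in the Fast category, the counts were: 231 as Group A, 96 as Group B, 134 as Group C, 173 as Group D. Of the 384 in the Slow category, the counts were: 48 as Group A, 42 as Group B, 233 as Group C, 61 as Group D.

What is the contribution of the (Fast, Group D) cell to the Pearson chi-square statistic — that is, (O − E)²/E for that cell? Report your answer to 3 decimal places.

Row total (Fast) = 634; column total (Group D) = 234; N = 1018.
Expected count E = 634 × 234 / 1018 = 145.73281.
Contribution = (O − E)²/E = (173 − 145.73281)² / 145.73281 = 5.102.

5.102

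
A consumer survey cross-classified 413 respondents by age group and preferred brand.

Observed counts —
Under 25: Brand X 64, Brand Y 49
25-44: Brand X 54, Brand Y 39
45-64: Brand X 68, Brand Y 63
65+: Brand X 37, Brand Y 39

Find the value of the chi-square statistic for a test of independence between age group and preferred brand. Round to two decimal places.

2.03

Row totals: 113, 93, 131, 76. Column totals: 223, 190. Grand total N = 413.
Expected counts (row total × column total / N):
  Under 25, Brand X: 113×223/413 = 61.015
  Under 25, Brand Y: 113×190/413 = 51.985
  25-44, Brand X: 93×223/413 = 50.215
  25-44, Brand Y: 93×190/413 = 42.785
  45-64, Brand X: 131×223/413 = 70.734
  45-64, Brand Y: 131×190/413 = 60.266
  65+, Brand X: 76×223/413 = 41.036
  65+, Brand Y: 76×190/413 = 34.964
Contributions (O − E)²/E:
  (64 − 61.015)²/61.015 = 0.1460
  (49 − 51.985)²/51.985 = 0.1714
  (54 − 50.215)²/50.215 = 0.2853
  (39 − 42.785)²/42.785 = 0.3348
  (68 − 70.734)²/70.734 = 0.1057
  (63 − 60.266)²/60.266 = 0.1240
  (37 − 41.036)²/41.036 = 0.3970
  (39 − 34.964)²/34.964 = 0.4659
χ² = 0.1460 + 0.1714 + 0.2853 + 0.3348 + 0.1057 + 0.1240 + 0.3970 + 0.4659 = 2.03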